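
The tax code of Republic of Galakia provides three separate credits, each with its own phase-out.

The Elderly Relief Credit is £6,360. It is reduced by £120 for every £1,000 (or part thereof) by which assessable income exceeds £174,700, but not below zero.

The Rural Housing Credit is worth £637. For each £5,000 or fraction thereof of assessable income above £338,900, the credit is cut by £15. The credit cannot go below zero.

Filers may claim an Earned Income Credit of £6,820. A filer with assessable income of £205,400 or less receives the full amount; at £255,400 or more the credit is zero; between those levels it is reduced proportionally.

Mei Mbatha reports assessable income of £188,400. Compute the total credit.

Elderly Relief Credit: income exceeds £174,700 by £13,700, which is 14 full-or-partial £1,000 increments; reduction = 14 × £120 = £1,680, leaving £4,680.
Rural Housing Credit: £188,400 is at or below the £338,900 threshold, so the full £637 applies.
Earned Income Credit: £188,400 is at or below the £205,400 threshold, so the full £6,820 applies.
Total: £4,680 + £637 + £6,820 = £12,137.

£12,137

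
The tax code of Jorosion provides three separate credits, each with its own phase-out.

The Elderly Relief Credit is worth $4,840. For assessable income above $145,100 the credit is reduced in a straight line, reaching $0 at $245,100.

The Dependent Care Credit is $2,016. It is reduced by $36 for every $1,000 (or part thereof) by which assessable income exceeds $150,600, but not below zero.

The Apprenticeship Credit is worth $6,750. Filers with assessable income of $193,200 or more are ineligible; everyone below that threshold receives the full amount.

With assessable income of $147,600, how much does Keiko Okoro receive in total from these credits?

$13,485

Elderly Relief Credit: $147,600 is $2,500 into a $100,000 phase-out range, leaving 97,500/100,000 of the credit: $4,840 × 97,500/100,000 = $4,719.
Dependent Care Credit: $147,600 is at or below the $150,600 threshold, so the full $2,016 applies.
Apprenticeship Credit: $147,600 is below the $193,200 cutoff, so the full $6,750 applies.
Total: $4,719 + $2,016 + $6,750 = $13,485.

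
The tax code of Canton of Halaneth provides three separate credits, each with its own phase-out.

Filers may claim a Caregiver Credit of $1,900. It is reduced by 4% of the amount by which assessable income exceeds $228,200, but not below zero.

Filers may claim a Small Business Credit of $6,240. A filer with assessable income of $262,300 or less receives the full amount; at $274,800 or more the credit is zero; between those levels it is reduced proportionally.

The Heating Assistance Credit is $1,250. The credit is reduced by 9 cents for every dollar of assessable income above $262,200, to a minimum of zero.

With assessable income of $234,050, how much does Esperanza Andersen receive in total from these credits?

$9,156

Caregiver Credit: 4% of the $5,850 excess over $228,200 is $234; credit = $1,900 − $234 = $1,666.
Small Business Credit: $234,050 is at or below the $262,300 threshold, so the full $6,240 applies.
Heating Assistance Credit: $234,050 is at or below the $262,200 threshold, so the full $1,250 applies.
Total: $1,666 + $6,240 + $1,250 = $9,156.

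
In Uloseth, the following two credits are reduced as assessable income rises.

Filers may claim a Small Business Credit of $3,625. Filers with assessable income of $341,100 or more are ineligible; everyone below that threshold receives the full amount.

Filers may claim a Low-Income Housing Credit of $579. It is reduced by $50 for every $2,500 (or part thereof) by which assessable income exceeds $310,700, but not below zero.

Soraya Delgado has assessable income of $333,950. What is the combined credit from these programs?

$3,704

Small Business Credit: $333,950 is below the $341,100 cutoff, so the full $3,625 applies.
Low-Income Housing Credit: income exceeds $310,700 by $23,250, which is 10 full-or-partial $2,500 increments; reduction = 10 × $50 = $500, leaving $79.
Total: $3,625 + $79 = $3,704.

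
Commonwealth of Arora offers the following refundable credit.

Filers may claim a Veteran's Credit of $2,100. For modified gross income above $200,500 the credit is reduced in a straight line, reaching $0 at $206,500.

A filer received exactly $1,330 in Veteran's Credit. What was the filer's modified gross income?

$202,700

$1,330 is 1,330/2,100 of the full $2,100, so 770/2,100 of the $6,000 range has been used: income = $200,500 + $6,000 × 770/2,100 = $202,700.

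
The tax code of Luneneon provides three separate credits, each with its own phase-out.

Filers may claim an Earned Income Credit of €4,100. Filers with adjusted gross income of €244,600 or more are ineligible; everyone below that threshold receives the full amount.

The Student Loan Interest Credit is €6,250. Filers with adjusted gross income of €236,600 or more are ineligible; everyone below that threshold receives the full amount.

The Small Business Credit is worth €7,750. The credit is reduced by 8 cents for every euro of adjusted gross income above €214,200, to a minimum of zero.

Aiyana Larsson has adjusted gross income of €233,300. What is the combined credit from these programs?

Earned Income Credit: €233,300 is below the €244,600 cutoff, so the full €4,100 applies.
Student Loan Interest Credit: €233,300 is below the €236,600 cutoff, so the full €6,250 applies.
Small Business Credit: 8% of the €19,100 excess over €214,200 is €1,528; credit = €7,750 − €1,528 = €6,222.
Total: €4,100 + €6,250 + €6,222 = €16,572.

€16,572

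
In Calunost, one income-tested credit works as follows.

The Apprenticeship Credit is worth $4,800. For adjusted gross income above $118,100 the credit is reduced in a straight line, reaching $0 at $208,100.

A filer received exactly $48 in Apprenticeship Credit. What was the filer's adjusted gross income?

$207,200

$48 is 48/4,800 of the full $4,800, so 4,752/4,800 of the $90,000 range has been used: income = $118,100 + $90,000 × 4,752/4,800 = $207,200.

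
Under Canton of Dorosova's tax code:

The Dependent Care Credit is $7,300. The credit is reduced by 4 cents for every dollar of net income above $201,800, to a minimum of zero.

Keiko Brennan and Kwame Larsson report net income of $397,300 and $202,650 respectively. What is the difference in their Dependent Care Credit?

Keiko ($397,300): Dependent Care Credit: 4% of the $195,500 excess over $201,800 is $7,820 ≥ base, so the credit is $0.
Kwame ($202,650): Dependent Care Credit: 4% of the $850 excess over $201,800 is $34; credit = $7,300 − $34 = $7,266.
Difference: |$0 − $7,266| = $7,266.

$7,266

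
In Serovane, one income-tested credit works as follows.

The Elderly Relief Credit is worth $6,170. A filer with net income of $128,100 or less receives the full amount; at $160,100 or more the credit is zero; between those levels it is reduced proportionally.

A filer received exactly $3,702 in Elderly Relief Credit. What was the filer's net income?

$3,702 is 3,702/6,170 of the full $6,170, so 2,468/6,170 of the $32,000 range has been used: income = $128,100 + $32,000 × 2,468/6,170 = $140,900.

$140,900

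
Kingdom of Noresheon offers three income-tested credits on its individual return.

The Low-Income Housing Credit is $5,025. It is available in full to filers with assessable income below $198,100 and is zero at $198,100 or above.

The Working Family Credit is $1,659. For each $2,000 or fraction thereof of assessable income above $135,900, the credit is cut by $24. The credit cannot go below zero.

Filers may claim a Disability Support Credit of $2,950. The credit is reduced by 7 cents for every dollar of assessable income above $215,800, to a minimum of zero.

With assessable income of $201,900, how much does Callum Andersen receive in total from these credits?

Low-Income Housing Credit: $201,900 meets or exceeds the $198,100 cutoff, so the credit is $0.
Working Family Credit: income exceeds $135,900 by $66,000, which is 33 full-or-partial $2,000 increments; reduction = 33 × $24 = $792, leaving $867.
Disability Support Credit: $201,900 is at or below the $215,800 threshold, so the full $2,950 applies.
Total: $0 + $867 + $2,950 = $3,817.

$3,817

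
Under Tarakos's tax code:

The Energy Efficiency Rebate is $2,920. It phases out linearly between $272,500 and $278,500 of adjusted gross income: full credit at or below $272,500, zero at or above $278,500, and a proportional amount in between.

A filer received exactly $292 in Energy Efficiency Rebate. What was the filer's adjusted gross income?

$292 is 292/2,920 of the full $2,920, so 2,628/2,920 of the $6,000 range has been used: income = $272,500 + $6,000 × 2,628/2,920 = $277,900.

$277,900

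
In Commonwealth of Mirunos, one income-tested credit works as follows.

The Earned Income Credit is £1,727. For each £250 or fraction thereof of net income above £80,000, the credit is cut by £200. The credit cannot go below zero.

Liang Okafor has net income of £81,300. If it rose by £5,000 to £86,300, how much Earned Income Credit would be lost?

At £81,300 — income exceeds £80,000 by £1,300, which is 6 full-or-partial £250 increments; reduction = 6 × £200 = £1,200, leaving £527.
At £86,300 — income exceeds £80,000 by £6,300 → 26 increments × £200 = £5,200 ≥ base, so the credit is £0.
Lost: £527 − £0 = £527.

£527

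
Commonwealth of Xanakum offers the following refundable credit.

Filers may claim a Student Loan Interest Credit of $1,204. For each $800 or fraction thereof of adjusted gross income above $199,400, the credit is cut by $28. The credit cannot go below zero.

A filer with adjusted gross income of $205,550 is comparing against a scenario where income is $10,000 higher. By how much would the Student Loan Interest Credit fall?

At $205,550 — income exceeds $199,400 by $6,150, which is 8 full-or-partial $800 increments; reduction = 8 × $28 = $224, leaving $980.
At $215,550 — income exceeds $199,400 by $16,150, which is 21 full-or-partial $800 increments; reduction = 21 × $28 = $588, leaving $616.
Lost: $980 − $616 = $364.

$364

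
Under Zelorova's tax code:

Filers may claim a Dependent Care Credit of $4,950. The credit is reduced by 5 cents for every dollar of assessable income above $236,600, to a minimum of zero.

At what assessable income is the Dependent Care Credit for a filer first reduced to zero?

$335,600

The credit falls by 5% of each dollar above $236,600, so it reaches zero when the excess is $4,950 / 5% = $99,000: income = $236,600 + $99,000 = $335,600.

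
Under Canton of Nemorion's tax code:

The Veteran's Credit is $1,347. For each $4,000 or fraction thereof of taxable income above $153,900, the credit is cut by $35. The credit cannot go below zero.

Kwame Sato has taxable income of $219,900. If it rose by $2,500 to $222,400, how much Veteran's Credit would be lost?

At $219,900 — income exceeds $153,900 by $66,000, which is 17 full-or-partial $4,000 increments; reduction = 17 × $35 = $595, leaving $752.
At $222,400 — income exceeds $153,900 by $68,500, which is 18 full-or-partial $4,000 increments; reduction = 18 × $35 = $630, leaving $717.
Lost: $752 − $717 = $35.

$35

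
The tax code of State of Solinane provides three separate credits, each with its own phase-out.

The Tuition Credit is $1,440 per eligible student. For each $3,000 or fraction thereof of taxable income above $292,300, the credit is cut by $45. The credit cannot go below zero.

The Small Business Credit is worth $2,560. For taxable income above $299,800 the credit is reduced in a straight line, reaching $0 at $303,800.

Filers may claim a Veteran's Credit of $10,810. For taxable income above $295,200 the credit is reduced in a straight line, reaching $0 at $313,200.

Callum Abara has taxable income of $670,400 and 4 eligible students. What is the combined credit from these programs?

Tuition Credit: base = 4 × $1,440 = $5,760. income exceeds $292,300 by $378,100, which is 127 full-or-partial $3,000 increments; reduction = 127 × $45 = $5,715, leaving $45.
Small Business Credit: $670,400 is at or above $303,800, so the credit is $0.
Veteran's Credit: $670,400 is at or above $313,200, so the credit is $0.
Total: $45 + $0 + $0 = $45.

$45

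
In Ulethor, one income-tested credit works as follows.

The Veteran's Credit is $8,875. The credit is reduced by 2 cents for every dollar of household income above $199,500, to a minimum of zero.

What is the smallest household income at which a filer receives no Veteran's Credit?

$643,250

The credit falls by 2% of each dollar above $199,500, so it reaches zero when the excess is $8,875 / 2% = $443,750: income = $199,500 + $443,750 = $643,250.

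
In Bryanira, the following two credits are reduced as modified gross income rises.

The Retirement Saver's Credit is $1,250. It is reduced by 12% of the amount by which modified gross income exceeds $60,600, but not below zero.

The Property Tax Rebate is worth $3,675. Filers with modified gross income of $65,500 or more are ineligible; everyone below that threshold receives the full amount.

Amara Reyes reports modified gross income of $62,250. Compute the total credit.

$4,727

Retirement Saver's Credit: 12% of the $1,650 excess over $60,600 is $198; credit = $1,250 − $198 = $1,052.
Property Tax Rebate: $62,250 is below the $65,500 cutoff, so the full $3,675 applies.
Total: $1,052 + $3,675 = $4,727.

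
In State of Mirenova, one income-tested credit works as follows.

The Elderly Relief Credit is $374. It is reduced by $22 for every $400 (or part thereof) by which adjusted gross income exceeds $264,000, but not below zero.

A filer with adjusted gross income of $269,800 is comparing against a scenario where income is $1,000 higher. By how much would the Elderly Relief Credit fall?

At $269,800 — income exceeds $264,000 by $5,800, which is 15 full-or-partial $400 increments; reduction = 15 × $22 = $330, leaving $44.
At $270,800 — income exceeds $264,000 by $6,800 → 17 increments × $22 = $374 ≥ base, so the credit is $0.
Lost: $44 − $0 = $44.

$44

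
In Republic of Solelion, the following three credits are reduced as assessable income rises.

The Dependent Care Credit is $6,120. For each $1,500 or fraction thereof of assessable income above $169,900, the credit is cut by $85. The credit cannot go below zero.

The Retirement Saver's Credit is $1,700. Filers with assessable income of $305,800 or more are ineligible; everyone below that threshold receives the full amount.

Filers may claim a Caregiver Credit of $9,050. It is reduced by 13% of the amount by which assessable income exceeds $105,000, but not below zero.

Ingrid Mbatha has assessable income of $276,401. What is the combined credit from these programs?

$1,700

Dependent Care Credit: income exceeds $169,900 by $106,501 → 72 increments × $85 = $6,120 ≥ base, so the credit is $0.
Retirement Saver's Credit: $276,401 is below the $305,800 cutoff, so the full $1,700 applies.
Caregiver Credit: 13% of the $171,401 excess over $105,000 is $22,282.13 ≥ base, so the credit is $0.
Total: $0 + $1,700 + $0 = $1,700.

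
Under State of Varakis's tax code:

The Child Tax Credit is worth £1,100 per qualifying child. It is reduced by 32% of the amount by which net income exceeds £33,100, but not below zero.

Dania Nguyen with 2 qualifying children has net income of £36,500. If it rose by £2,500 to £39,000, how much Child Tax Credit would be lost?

£800

At £36,500 — base = 2 × £1,100 = £2,200. 32% of the £3,400 excess over £33,100 is £1,088; credit = £2,200 − £1,088 = £1,112.
At £39,000 — base = 2 × £1,100 = £2,200. 32% of the £5,900 excess over £33,100 is £1,888; credit = £2,200 − £1,888 = £312.
Lost: £1,112 − £312 = £800.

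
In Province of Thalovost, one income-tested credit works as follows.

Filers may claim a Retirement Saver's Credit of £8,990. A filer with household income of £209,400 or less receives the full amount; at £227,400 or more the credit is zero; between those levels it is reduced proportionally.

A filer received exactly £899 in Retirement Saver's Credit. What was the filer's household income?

£899 is 899/8,990 of the full £8,990, so 8,091/8,990 of the £18,000 range has been used: income = £209,400 + £18,000 × 8,091/8,990 = £225,600.

£225,600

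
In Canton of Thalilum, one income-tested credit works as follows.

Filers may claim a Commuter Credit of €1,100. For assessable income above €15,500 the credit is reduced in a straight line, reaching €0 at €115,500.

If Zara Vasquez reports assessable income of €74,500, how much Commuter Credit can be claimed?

Commuter Credit: €74,500 is €59,000 into a €100,000 phase-out range, leaving 41,000/100,000 of the credit: €1,100 × 41,000/100,000 = €451.

€451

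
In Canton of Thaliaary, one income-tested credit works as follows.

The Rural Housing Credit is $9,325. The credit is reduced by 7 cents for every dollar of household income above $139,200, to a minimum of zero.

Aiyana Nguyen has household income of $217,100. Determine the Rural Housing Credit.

Rural Housing Credit: 7% of the $77,900 excess over $139,200 is $5,453; credit = $9,325 − $5,453 = $3,872.

$3,872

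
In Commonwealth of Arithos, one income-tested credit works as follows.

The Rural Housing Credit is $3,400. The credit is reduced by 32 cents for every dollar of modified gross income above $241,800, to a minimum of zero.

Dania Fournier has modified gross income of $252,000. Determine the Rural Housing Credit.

$136

Rural Housing Credit: 32% of the $10,200 excess over $241,800 is $3,264; credit = $3,400 − $3,264 = $136.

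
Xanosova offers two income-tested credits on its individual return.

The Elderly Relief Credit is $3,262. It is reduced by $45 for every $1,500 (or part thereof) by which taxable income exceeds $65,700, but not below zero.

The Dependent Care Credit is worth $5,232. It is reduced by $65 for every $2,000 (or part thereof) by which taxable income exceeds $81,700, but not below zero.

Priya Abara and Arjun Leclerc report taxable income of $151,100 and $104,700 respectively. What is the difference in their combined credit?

$2,890

Priya ($151,100): Elderly Relief Credit: income exceeds $65,700 by $85,400, which is 57 full-or-partial $1,500 increments; reduction = 57 × $45 = $2,565, leaving $697. Dependent Care Credit: income exceeds $81,700 by $69,400, which is 35 full-or-partial $2,000 increments; reduction = 35 × $65 = $2,275, leaving $2,957. total $697 + $2,957 = $3,654
Arjun ($104,700): Elderly Relief Credit: income exceeds $65,700 by $39,000, which is 26 full-or-partial $1,500 increments; reduction = 26 × $45 = $1,170, leaving $2,092. Dependent Care Credit: income exceeds $81,700 by $23,000, which is 12 full-or-partial $2,000 increments; reduction = 12 × $65 = $780, leaving $4,452. total $2,092 + $4,452 = $6,544
Difference: |$3,654 − $6,544| = $2,890.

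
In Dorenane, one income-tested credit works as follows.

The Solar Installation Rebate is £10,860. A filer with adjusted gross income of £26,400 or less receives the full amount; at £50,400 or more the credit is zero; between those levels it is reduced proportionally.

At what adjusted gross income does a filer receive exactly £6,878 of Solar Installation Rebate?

£6,878 is 6,878/10,860 of the full £10,860, so 3,982/10,860 of the £24,000 range has been used: income = £26,400 + £24,000 × 3,982/10,860 = £35,200.

£35,200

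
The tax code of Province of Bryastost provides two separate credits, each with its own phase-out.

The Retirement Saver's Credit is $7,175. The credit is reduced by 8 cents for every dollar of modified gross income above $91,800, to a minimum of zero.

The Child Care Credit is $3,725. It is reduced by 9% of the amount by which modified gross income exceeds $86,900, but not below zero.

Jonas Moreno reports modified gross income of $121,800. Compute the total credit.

Retirement Saver's Credit: 8% of the $30,000 excess over $91,800 is $2,400; credit = $7,175 − $2,400 = $4,775.
Child Care Credit: 9% of the $34,900 excess over $86,900 is $3,141; credit = $3,725 − $3,141 = $584.
Total: $4,775 + $584 = $5,359.

$5,359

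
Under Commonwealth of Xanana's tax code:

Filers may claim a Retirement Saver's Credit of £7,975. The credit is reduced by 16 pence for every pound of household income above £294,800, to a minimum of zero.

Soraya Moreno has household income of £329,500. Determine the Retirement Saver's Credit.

£2,423

Retirement Saver's Credit: 16% of the £34,700 excess over £294,800 is £5,552; credit = £7,975 − £5,552 = £2,423.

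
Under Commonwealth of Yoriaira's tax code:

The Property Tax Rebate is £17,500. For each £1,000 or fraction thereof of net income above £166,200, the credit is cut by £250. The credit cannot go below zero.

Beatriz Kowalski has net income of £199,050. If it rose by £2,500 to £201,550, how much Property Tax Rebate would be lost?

At £199,050 — income exceeds £166,200 by £32,850, which is 33 full-or-partial £1,000 increments; reduction = 33 × £250 = £8,250, leaving £9,250.
At £201,550 — income exceeds £166,200 by £35,350, which is 36 full-or-partial £1,000 increments; reduction = 36 × £250 = £9,000, leaving £8,500.
Lost: £9,250 − £8,500 = £750.

£750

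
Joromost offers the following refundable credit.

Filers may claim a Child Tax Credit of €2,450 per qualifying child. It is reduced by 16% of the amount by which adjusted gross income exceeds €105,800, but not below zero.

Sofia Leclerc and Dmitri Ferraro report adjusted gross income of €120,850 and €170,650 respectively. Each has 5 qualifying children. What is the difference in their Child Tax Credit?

€7,968

Sofia (€120,850): Child Tax Credit: base = 5 × €2,450 = €12,250. 16% of the €15,050 excess over €105,800 is €2,408; credit = €12,250 − €2,408 = €9,842.
Dmitri (€170,650): Child Tax Credit: base = 5 × €2,450 = €12,250. 16% of the €64,850 excess over €105,800 is €10,376; credit = €12,250 − €10,376 = €1,874.
Difference: |€9,842 − €1,874| = €7,968.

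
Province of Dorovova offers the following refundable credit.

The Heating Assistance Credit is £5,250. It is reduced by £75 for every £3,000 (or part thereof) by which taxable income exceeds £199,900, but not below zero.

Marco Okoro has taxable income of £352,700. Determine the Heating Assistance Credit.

Heating Assistance Credit: income exceeds £199,900 by £152,800, which is 51 full-or-partial £3,000 increments; reduction = 51 × £75 = £3,825, leaving £1,425.

£1,425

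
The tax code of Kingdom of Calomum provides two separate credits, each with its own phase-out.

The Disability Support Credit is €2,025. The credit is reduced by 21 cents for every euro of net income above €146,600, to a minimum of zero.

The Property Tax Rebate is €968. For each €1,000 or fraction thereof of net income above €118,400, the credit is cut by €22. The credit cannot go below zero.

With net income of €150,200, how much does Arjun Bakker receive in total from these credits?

Disability Support Credit: 21% of the €3,600 excess over €146,600 is €756; credit = €2,025 − €756 = €1,269.
Property Tax Rebate: income exceeds €118,400 by €31,800, which is 32 full-or-partial €1,000 increments; reduction = 32 × €22 = €704, leaving €264.
Total: €1,269 + €264 = €1,533.

€1,533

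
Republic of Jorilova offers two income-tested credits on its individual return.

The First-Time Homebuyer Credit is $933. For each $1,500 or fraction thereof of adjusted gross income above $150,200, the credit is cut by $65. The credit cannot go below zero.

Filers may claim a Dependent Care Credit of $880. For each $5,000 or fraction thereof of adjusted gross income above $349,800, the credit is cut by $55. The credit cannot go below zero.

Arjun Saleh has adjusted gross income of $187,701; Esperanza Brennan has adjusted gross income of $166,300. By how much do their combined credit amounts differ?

Arjun ($187,701): First-Time Homebuyer Credit: income exceeds $150,200 by $37,501 → 26 increments × $65 = $1,690 ≥ base, so the credit is $0. Dependent Care Credit: $187,701 is at or below the $349,800 threshold, so the full $880 applies. total $0 + $880 = $880
Esperanza ($166,300): First-Time Homebuyer Credit: income exceeds $150,200 by $16,100, which is 11 full-or-partial $1,500 increments; reduction = 11 × $65 = $715, leaving $218. Dependent Care Credit: $166,300 is at or below the $349,800 threshold, so the full $880 applies. total $218 + $880 = $1,098
Difference: |$880 − $1,098| = $218.

$218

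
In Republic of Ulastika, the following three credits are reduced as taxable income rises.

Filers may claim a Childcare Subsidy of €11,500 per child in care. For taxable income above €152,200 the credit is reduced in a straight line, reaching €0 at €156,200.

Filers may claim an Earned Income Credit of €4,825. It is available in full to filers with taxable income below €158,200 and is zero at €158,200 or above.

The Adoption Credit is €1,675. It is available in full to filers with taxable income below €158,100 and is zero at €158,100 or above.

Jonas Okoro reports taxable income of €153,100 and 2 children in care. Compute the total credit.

€24,325

Childcare Subsidy: base = 2 × €11,500 = €23,000. €153,100 is €900 into a €4,000 phase-out range, leaving 3,100/4,000 of the credit: €23,000 × 3,100/4,000 = €17,825.
Earned Income Credit: €153,100 is below the €158,200 cutoff, so the full €4,825 applies.
Adoption Credit: €153,100 is below the €158,100 cutoff, so the full €1,675 applies.
Total: €17,825 + €4,825 + €1,675 = €24,325.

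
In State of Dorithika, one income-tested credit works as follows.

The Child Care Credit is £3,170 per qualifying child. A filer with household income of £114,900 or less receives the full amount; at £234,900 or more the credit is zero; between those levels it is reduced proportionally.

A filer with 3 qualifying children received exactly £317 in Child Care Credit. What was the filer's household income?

£230,900

Full credit = 3 × £3,170 = £9,510.
£317 is 317/9,510 of the full £9,510, so 9,193/9,510 of the £120,000 range has been used: income = £114,900 + £120,000 × 9,193/9,510 = £230,900.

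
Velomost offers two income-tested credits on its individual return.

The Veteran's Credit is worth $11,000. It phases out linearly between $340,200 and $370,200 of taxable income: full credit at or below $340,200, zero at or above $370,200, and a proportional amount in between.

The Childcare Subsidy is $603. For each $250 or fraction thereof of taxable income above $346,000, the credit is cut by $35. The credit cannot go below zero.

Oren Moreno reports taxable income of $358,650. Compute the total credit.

$4,235

Veteran's Credit: $358,650 is $18,450 into a $30,000 phase-out range, leaving 11,550/30,000 of the credit: $11,000 × 11,550/30,000 = $4,235.
Childcare Subsidy: income exceeds $346,000 by $12,650 → 51 increments × $35 = $1,785 ≥ base, so the credit is $0.
Total: $4,235 + $0 = $4,235.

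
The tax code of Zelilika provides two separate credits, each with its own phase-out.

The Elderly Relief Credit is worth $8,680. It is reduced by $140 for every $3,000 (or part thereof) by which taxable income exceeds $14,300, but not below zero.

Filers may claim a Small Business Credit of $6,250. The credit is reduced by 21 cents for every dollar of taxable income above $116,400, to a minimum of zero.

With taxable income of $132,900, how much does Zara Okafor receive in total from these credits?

Elderly Relief Credit: income exceeds $14,300 by $118,600, which is 40 full-or-partial $3,000 increments; reduction = 40 × $140 = $5,600, leaving $3,080.
Small Business Credit: 21% of the $16,500 excess over $116,400 is $3,465; credit = $6,250 − $3,465 = $2,785.
Total: $3,080 + $2,785 = $5,865.

$5,865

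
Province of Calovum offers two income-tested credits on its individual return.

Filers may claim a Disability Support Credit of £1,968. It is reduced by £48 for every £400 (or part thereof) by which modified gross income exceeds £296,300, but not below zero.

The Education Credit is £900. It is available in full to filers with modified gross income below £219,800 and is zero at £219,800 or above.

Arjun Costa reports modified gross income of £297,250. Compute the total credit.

Disability Support Credit: income exceeds £296,300 by £950, which is 3 full-or-partial £400 increments; reduction = 3 × £48 = £144, leaving £1,824.
Education Credit: £297,250 meets or exceeds the £219,800 cutoff, so the credit is £0.
Total: £1,824 + £0 = £1,824.

£1,824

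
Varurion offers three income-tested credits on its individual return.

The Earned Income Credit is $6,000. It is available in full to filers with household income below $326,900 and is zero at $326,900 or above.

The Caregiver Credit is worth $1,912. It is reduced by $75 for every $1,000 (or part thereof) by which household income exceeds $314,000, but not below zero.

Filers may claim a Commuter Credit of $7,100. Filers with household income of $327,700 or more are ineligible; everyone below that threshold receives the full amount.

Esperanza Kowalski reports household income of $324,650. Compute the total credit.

$14,187

Earned Income Credit: $324,650 is below the $326,900 cutoff, so the full $6,000 applies.
Caregiver Credit: income exceeds $314,000 by $10,650, which is 11 full-or-partial $1,000 increments; reduction = 11 × $75 = $825, leaving $1,087.
Commuter Credit: $324,650 is below the $327,700 cutoff, so the full $7,100 applies.
Total: $6,000 + $1,087 + $7,100 = $14,187.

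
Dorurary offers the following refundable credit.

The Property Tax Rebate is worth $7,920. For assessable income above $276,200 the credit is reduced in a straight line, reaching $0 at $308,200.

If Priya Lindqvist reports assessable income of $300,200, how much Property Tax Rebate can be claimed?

Property Tax Rebate: $300,200 is $24,000 into a $32,000 phase-out range, leaving 8,000/32,000 of the credit: $7,920 × 8,000/32,000 = $1,980.

$1,980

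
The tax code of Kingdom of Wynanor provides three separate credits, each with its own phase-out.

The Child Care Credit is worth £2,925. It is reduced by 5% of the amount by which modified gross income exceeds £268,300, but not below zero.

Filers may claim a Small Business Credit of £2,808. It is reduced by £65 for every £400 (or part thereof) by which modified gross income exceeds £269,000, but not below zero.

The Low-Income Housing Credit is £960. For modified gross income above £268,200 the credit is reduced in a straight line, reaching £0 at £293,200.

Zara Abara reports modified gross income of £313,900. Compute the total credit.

Child Care Credit: 5% of the £45,600 excess over £268,300 is £2,280; credit = £2,925 − £2,280 = £645.
Small Business Credit: income exceeds £269,000 by £44,900 → 113 increments × £65 = £7,345 ≥ base, so the credit is £0.
Low-Income Housing Credit: £313,900 is at or above £293,200, so the credit is £0.
Total: £645 + £0 + £0 = £645.

£645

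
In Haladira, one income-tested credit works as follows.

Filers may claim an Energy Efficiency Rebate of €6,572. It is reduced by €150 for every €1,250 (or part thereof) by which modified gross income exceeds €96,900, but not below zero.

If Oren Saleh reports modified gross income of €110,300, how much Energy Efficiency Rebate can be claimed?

€4,922

Energy Efficiency Rebate: income exceeds €96,900 by €13,400, which is 11 full-or-partial €1,250 increments; reduction = 11 × €150 = €1,650, leaving €4,922.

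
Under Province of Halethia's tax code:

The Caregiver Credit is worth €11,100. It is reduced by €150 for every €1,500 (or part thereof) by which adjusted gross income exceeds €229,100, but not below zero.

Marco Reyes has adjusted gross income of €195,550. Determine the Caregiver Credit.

€11,100

Caregiver Credit: €195,550 is at or below the €229,100 threshold, so the full €11,100 applies.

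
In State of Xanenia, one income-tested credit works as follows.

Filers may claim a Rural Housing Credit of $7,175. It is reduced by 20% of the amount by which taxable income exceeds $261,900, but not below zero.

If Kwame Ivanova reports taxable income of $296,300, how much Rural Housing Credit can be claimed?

Rural Housing Credit: 20% of the $34,400 excess over $261,900 is $6,880; credit = $7,175 − $6,880 = $295.

$295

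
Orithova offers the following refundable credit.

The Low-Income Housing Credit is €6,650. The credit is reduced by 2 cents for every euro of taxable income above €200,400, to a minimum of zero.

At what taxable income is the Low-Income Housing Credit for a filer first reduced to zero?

The credit falls by 2% of each euro above €200,400, so it reaches zero when the excess is €6,650 / 2% = €332,500: income = €200,400 + €332,500 = €532,900.

€532,900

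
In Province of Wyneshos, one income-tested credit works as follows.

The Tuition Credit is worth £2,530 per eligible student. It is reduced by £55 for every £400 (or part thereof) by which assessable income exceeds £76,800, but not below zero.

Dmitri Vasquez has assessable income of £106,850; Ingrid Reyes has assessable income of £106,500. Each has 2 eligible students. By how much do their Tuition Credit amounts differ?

Dmitri (£106,850): Tuition Credit: base = 2 × £2,530 = £5,060. income exceeds £76,800 by £30,050, which is 76 full-or-partial £400 increments; reduction = 76 × £55 = £4,180, leaving £880.
Ingrid (£106,500): Tuition Credit: base = 2 × £2,530 = £5,060. income exceeds £76,800 by £29,700, which is 75 full-or-partial £400 increments; reduction = 75 × £55 = £4,125, leaving £935.
Difference: |£880 − £935| = £55.

£55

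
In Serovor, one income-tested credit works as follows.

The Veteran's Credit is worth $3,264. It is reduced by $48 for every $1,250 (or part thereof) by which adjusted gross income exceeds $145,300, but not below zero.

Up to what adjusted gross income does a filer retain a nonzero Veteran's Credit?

After 67 increments the reduction is 67 × $48 = $3,216, leaving $48; one more increment wipes it out. Increment 67 ends at excess 67 × $1,250 = $83,750, so the highest qualifying income is $145,300 + $83,750 = $229,050.

$229,050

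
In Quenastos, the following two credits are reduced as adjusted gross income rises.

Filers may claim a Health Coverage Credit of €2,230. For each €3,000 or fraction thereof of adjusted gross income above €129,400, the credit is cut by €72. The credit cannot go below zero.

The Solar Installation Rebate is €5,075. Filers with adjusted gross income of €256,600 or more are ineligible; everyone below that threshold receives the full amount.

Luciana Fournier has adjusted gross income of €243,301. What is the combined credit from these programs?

€5,075

Health Coverage Credit: income exceeds €129,400 by €113,901 → 38 increments × €72 = €2,736 ≥ base, so the credit is €0.
Solar Installation Rebate: €243,301 is below the €256,600 cutoff, so the full €5,075 applies.
Total: €0 + €5,075 = €5,075.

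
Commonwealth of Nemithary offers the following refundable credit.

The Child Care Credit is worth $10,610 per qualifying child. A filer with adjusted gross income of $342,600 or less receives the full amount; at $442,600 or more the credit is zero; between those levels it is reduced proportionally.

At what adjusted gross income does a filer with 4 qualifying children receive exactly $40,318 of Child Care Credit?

Full credit = 4 × $10,610 = $42,440.
$40,318 is 40,318/42,440 of the full $42,440, so 2,122/42,440 of the $100,000 range has been used: income = $342,600 + $100,000 × 2,122/42,440 = $347,600.

$347,600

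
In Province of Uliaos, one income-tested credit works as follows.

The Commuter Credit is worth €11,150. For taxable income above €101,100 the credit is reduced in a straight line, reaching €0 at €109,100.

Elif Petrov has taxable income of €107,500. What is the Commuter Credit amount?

€2,230

Commuter Credit: €107,500 is €6,400 into a €8,000 phase-out range, leaving 1,600/8,000 of the credit: €11,150 × 1,600/8,000 = €2,230.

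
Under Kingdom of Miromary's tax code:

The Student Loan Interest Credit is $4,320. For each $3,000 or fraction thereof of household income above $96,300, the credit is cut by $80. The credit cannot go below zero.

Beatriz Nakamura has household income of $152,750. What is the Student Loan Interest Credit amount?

Student Loan Interest Credit: income exceeds $96,300 by $56,450, which is 19 full-or-partial $3,000 increments; reduction = 19 × $80 = $1,520, leaving $2,800.

$2,800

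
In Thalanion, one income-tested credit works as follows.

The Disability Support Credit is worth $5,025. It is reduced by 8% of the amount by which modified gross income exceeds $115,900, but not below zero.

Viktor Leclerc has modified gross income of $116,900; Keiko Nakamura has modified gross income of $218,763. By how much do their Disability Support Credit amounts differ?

Viktor ($116,900): Disability Support Credit: 8% of the $1,000 excess over $115,900 is $80; credit = $5,025 − $80 = $4,945.
Keiko ($218,763): Disability Support Credit: 8% of the $102,863 excess over $115,900 is $8,229.04 ≥ base, so the credit is $0.
Difference: |$4,945 − $0| = $4,945.

$4,945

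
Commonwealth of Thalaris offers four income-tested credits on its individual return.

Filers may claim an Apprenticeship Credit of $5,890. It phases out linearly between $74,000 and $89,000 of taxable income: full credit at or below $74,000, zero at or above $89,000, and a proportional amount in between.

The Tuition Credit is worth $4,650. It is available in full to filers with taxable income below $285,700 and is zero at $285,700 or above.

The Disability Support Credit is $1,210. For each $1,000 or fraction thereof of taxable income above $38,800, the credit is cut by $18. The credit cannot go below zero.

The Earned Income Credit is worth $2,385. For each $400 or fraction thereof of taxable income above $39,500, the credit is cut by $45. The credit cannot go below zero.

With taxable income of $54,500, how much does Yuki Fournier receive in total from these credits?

$12,137

Apprenticeship Credit: $54,500 is at or below the $74,000 threshold, so the full $5,890 applies.
Tuition Credit: $54,500 is below the $285,700 cutoff, so the full $4,650 applies.
Disability Support Credit: income exceeds $38,800 by $15,700, which is 16 full-or-partial $1,000 increments; reduction = 16 × $18 = $288, leaving $922.
Earned Income Credit: income exceeds $39,500 by $15,000, which is 38 full-or-partial $400 increments; reduction = 38 × $45 = $1,710, leaving $675.
Total: $5,890 + $4,650 + $922 + $675 = $12,137.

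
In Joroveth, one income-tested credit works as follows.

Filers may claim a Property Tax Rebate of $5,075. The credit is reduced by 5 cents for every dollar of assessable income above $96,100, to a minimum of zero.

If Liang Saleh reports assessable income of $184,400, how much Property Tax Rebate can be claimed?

$660

Property Tax Rebate: 5% of the $88,300 excess over $96,100 is $4,415; credit = $5,075 − $4,415 = $660.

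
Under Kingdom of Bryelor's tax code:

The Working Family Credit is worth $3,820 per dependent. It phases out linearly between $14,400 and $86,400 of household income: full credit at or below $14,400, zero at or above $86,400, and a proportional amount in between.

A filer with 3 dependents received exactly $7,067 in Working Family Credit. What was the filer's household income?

Full credit = 3 × $3,820 = $11,460.
$7,067 is 7,067/11,460 of the full $11,460, so 4,393/11,460 of the $72,000 range has been used: income = $14,400 + $72,000 × 4,393/11,460 = $42,000.

$42,000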